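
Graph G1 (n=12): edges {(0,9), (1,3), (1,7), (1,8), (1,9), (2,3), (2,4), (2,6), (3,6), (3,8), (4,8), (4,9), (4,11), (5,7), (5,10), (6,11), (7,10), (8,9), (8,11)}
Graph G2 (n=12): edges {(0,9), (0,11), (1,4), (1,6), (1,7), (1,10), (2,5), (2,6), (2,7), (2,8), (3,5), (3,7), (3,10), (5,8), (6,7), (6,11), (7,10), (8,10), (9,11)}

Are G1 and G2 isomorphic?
Yes, isomorphic

The graphs are isomorphic.
One valid mapping φ: V(G1) → V(G2): 0→4, 1→6, 2→8, 3→2, 4→10, 5→0, 6→5, 7→11, 8→7, 9→1, 10→9, 11→3

Verify φ preserves adjacency — for each edge of G1, its image is an edge of G2:
  (0,9) → (φ(0),φ(9)) = (1,4) ∈ E(G2) ✓
  (1,3) → (φ(1),φ(3)) = (2,6) ∈ E(G2) ✓
  (1,7) → (φ(1),φ(7)) = (6,11) ∈ E(G2) ✓
  (1,8) → (φ(1),φ(8)) = (6,7) ∈ E(G2) ✓
  (1,9) → (φ(1),φ(9)) = (1,6) ∈ E(G2) ✓
  (2,3) → (φ(2),φ(3)) = (2,8) ∈ E(G2) ✓
  (2,4) → (φ(2),φ(4)) = (8,10) ∈ E(G2) ✓
  (2,6) → (φ(2),φ(6)) = (5,8) ∈ E(G2) ✓
  (3,6) → (φ(3),φ(6)) = (2,5) ∈ E(G2) ✓
  (3,8) → (φ(3),φ(8)) = (2,7) ∈ E(G2) ✓
  (4,8) → (φ(4),φ(8)) = (7,10) ∈ E(G2) ✓
  (4,9) → (φ(4),φ(9)) = (1,10) ∈ E(G2) ✓
  (4,11) → (φ(4),φ(11)) = (3,10) ∈ E(G2) ✓
  (5,7) → (φ(5),φ(7)) = (0,11) ∈ E(G2) ✓
  (5,10) → (φ(5),φ(10)) = (0,9) ∈ E(G2) ✓
  (6,11) → (φ(6),φ(11)) = (3,5) ∈ E(G2) ✓
  (7,10) → (φ(7),φ(10)) = (9,11) ∈ E(G2) ✓
  (8,9) → (φ(8),φ(9)) = (1,7) ∈ E(G2) ✓
  (8,11) → (φ(8),φ(11)) = (3,7) ∈ E(G2) ✓
All 19 edges of G1 map to edges of G2, and |E(G1)| = |E(G2)| = 19, so φ is a bijection on edges as well as vertices. Hence G1 ≅ G2.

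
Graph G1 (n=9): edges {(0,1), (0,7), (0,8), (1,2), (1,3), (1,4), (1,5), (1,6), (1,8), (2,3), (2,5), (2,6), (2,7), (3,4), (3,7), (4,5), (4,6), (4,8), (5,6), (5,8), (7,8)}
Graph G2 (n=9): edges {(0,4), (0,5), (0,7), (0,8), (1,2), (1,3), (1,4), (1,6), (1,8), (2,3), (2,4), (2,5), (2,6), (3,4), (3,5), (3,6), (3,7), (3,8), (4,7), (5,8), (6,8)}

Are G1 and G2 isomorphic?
Yes, isomorphic

The graphs are isomorphic.
One valid mapping φ: V(G1) → V(G2): 0→7, 1→3, 2→8, 3→5, 4→2, 5→1, 6→6, 7→0, 8→4

Verify φ preserves adjacency — for each edge of G1, its image is an edge of G2:
  (0,1) → (φ(0),φ(1)) = (3,7) ∈ E(G2) ✓
  (0,7) → (φ(0),φ(7)) = (0,7) ∈ E(G2) ✓
  (0,8) → (φ(0),φ(8)) = (4,7) ∈ E(G2) ✓
  (1,2) → (φ(1),φ(2)) = (3,8) ∈ E(G2) ✓
  (1,3) → (φ(1),φ(3)) = (3,5) ∈ E(G2) ✓
  (1,4) → (φ(1),φ(4)) = (2,3) ∈ E(G2) ✓
  (1,5) → (φ(1),φ(5)) = (1,3) ∈ E(G2) ✓
  (1,6) → (φ(1),φ(6)) = (3,6) ∈ E(G2) ✓
  (1,8) → (φ(1),φ(8)) = (3,4) ∈ E(G2) ✓
  (2,3) → (φ(2),φ(3)) = (5,8) ∈ E(G2) ✓
  (2,5) → (φ(2),φ(5)) = (1,8) ∈ E(G2) ✓
  (2,6) → (φ(2),φ(6)) = (6,8) ∈ E(G2) ✓
  (2,7) → (φ(2),φ(7)) = (0,8) ∈ E(G2) ✓
  (3,4) → (φ(3),φ(4)) = (2,5) ∈ E(G2) ✓
  (3,7) → (φ(3),φ(7)) = (0,5) ∈ E(G2) ✓
  (4,5) → (φ(4),φ(5)) = (1,2) ∈ E(G2) ✓
  (4,6) → (φ(4),φ(6)) = (2,6) ∈ E(G2) ✓
  (4,8) → (φ(4),φ(8)) = (2,4) ∈ E(G2) ✓
  (5,6) → (φ(5),φ(6)) = (1,6) ∈ E(G2) ✓
  (5,8) → (φ(5),φ(8)) = (1,4) ∈ E(G2) ✓
  (7,8) → (φ(7),φ(8)) = (0,4) ∈ E(G2) ✓
All 21 edges of G1 map to edges of G2, and |E(G1)| = |E(G2)| = 21, so φ is a bijection on edges as well as vertices. Hence G1 ≅ G2.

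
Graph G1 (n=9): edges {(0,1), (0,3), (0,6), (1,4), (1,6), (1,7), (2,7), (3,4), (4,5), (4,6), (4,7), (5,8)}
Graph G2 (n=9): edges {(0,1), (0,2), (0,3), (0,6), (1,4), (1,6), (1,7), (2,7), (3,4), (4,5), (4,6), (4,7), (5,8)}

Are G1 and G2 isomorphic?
No, not isomorphic

The graphs are NOT isomorphic.

Counting edges: G1 has 12 edge(s); G2 has 13 edge(s).
Edge count is an isomorphism invariant (a bijection on vertices induces a bijection on edges), so differing edge counts rule out isomorphism.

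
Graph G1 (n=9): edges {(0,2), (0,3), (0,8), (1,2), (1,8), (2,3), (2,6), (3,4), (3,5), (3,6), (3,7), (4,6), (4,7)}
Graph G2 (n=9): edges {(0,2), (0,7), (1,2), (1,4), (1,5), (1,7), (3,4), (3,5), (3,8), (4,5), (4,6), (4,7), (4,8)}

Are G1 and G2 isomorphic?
Yes, isomorphic

The graphs are isomorphic.
One valid mapping φ: V(G1) → V(G2): 0→7, 1→2, 2→1, 3→4, 4→3, 5→6, 6→5, 7→8, 8→0

Verify φ preserves adjacency — for each edge of G1, its image is an edge of G2:
  (0,2) → (φ(0),φ(2)) = (1,7) ∈ E(G2) ✓
  (0,3) → (φ(0),φ(3)) = (4,7) ∈ E(G2) ✓
  (0,8) → (φ(0),φ(8)) = (0,7) ∈ E(G2) ✓
  (1,2) → (φ(1),φ(2)) = (1,2) ∈ E(G2) ✓
  (1,8) → (φ(1),φ(8)) = (0,2) ∈ E(G2) ✓
  (2,3) → (φ(2),φ(3)) = (1,4) ∈ E(G2) ✓
  (2,6) → (φ(2),φ(6)) = (1,5) ∈ E(G2) ✓
  (3,4) → (φ(3),φ(4)) = (3,4) ∈ E(G2) ✓
  (3,5) → (φ(3),φ(5)) = (4,6) ∈ E(G2) ✓
  (3,6) → (φ(3),φ(6)) = (4,5) ∈ E(G2) ✓
  (3,7) → (φ(3),φ(7)) = (4,8) ∈ E(G2) ✓
  (4,6) → (φ(4),φ(6)) = (3,5) ∈ E(G2) ✓
  (4,7) → (φ(4),φ(7)) = (3,8) ∈ E(G2) ✓
All 13 edges of G1 map to edges of G2, and |E(G1)| = |E(G2)| = 13, so φ is a bijection on edges as well as vertices. Hence G1 ≅ G2.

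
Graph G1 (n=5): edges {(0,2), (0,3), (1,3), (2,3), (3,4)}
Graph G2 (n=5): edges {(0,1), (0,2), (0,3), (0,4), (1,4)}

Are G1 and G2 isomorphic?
Yes, isomorphic

The graphs are isomorphic.
One valid mapping φ: V(G1) → V(G2): 0→1, 1→2, 2→4, 3→0, 4→3

Verify φ preserves adjacency — for each edge of G1, its image is an edge of G2:
  (0,2) → (φ(0),φ(2)) = (1,4) ∈ E(G2) ✓
  (0,3) → (φ(0),φ(3)) = (0,1) ∈ E(G2) ✓
  (1,3) → (φ(1),φ(3)) = (0,2) ∈ E(G2) ✓
  (2,3) → (φ(2),φ(3)) = (0,4) ∈ E(G2) ✓
  (3,4) → (φ(3),φ(4)) = (0,3) ∈ E(G2) ✓
All 5 edges of G1 map to edges of G2, and |E(G1)| = |E(G2)| = 5, so φ is a bijection on edges as well as vertices. Hence G1 ≅ G2.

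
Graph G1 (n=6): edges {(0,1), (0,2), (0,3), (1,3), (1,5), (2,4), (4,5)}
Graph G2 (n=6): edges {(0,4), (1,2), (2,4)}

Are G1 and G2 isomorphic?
No, not isomorphic

The graphs are NOT isomorphic.

Degrees in G1: deg(0)=3, deg(1)=3, deg(2)=2, deg(3)=2, deg(4)=2, deg(5)=2.
Sorted degree sequence of G1: [3, 3, 2, 2, 2, 2].
Degrees in G2: deg(0)=1, deg(1)=1, deg(2)=2, deg(3)=0, deg(4)=2, deg(5)=0.
Sorted degree sequence of G2: [2, 2, 1, 1, 0, 0].
The (sorted) degree sequence is an isomorphism invariant, so since G1 and G2 have different degree sequences they cannot be isomorphic.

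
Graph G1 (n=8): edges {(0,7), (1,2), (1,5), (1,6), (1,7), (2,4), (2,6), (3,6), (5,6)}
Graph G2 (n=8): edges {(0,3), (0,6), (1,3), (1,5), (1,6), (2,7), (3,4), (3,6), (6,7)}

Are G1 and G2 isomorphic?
Yes, isomorphic

The graphs are isomorphic.
One valid mapping φ: V(G1) → V(G2): 0→2, 1→6, 2→1, 3→4, 4→5, 5→0, 6→3, 7→7

Verify φ preserves adjacency — for each edge of G1, its image is an edge of G2:
  (0,7) → (φ(0),φ(7)) = (2,7) ∈ E(G2) ✓
  (1,2) → (φ(1),φ(2)) = (1,6) ∈ E(G2) ✓
  (1,5) → (φ(1),φ(5)) = (0,6) ∈ E(G2) ✓
  (1,6) → (φ(1),φ(6)) = (3,6) ∈ E(G2) ✓
  (1,7) → (φ(1),φ(7)) = (6,7) ∈ E(G2) ✓
  (2,4) → (φ(2),φ(4)) = (1,5) ∈ E(G2) ✓
  (2,6) → (φ(2),φ(6)) = (1,3) ∈ E(G2) ✓
  (3,6) → (φ(3),φ(6)) = (3,4) ∈ E(G2) ✓
  (5,6) → (φ(5),φ(6)) = (0,3) ∈ E(G2) ✓
All 9 edges of G1 map to edges of G2, and |E(G1)| = |E(G2)| = 9, so φ is a bijection on edges as well as vertices. Hence G1 ≅ G2.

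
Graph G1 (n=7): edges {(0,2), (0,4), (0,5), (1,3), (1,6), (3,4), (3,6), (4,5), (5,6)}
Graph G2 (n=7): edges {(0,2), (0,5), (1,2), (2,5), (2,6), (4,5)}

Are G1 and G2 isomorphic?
No, not isomorphic

The graphs are NOT isomorphic.

Counting triangles (3-cliques): G1 has 2, G2 has 1.
Triangle count is an isomorphism invariant, so differing triangle counts rule out isomorphism.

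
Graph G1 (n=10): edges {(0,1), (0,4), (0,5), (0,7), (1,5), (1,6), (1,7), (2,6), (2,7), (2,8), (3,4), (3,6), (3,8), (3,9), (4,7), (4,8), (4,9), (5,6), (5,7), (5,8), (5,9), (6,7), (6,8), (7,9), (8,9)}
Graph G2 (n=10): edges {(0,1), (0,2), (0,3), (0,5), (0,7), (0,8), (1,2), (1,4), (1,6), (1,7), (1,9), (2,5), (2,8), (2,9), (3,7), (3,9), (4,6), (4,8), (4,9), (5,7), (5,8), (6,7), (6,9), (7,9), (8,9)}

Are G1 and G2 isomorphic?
Yes, isomorphic

The graphs are isomorphic.
One valid mapping φ: V(G1) → V(G2): 0→4, 1→6, 2→3, 3→5, 4→8, 5→1, 6→7, 7→9, 8→0, 9→2

Verify φ preserves adjacency — for each edge of G1, its image is an edge of G2:
  (0,1) → (φ(0),φ(1)) = (4,6) ∈ E(G2) ✓
  (0,4) → (φ(0),φ(4)) = (4,8) ∈ E(G2) ✓
  (0,5) → (φ(0),φ(5)) = (1,4) ∈ E(G2) ✓
  (0,7) → (φ(0),φ(7)) = (4,9) ∈ E(G2) ✓
  (1,5) → (φ(1),φ(5)) = (1,6) ∈ E(G2) ✓
  (1,6) → (φ(1),φ(6)) = (6,7) ∈ E(G2) ✓
  (1,7) → (φ(1),φ(7)) = (6,9) ∈ E(G2) ✓
  (2,6) → (φ(2),φ(6)) = (3,7) ∈ E(G2) ✓
  (2,7) → (φ(2),φ(7)) = (3,9) ∈ E(G2) ✓
  (2,8) → (φ(2),φ(8)) = (0,3) ∈ E(G2) ✓
  (3,4) → (φ(3),φ(4)) = (5,8) ∈ E(G2) ✓
  (3,6) → (φ(3),φ(6)) = (5,7) ∈ E(G2) ✓
  (3,8) → (φ(3),φ(8)) = (0,5) ∈ E(G2) ✓
  (3,9) → (φ(3),φ(9)) = (2,5) ∈ E(G2) ✓
  (4,7) → (φ(4),φ(7)) = (8,9) ∈ E(G2) ✓
  (4,8) → (φ(4),φ(8)) = (0,8) ∈ E(G2) ✓
  (4,9) → (φ(4),φ(9)) = (2,8) ∈ E(G2) ✓
  (5,6) → (φ(5),φ(6)) = (1,7) ∈ E(G2) ✓
  (5,7) → (φ(5),φ(7)) = (1,9) ∈ E(G2) ✓
  (5,8) → (φ(5),φ(8)) = (0,1) ∈ E(G2) ✓
  (5,9) → (φ(5),φ(9)) = (1,2) ∈ E(G2) ✓
  (6,7) → (φ(6),φ(7)) = (7,9) ∈ E(G2) ✓
  (6,8) → (φ(6),φ(8)) = (0,7) ∈ E(G2) ✓
  (7,9) → (φ(7),φ(9)) = (2,9) ∈ E(G2) ✓
  (8,9) → (φ(8),φ(9)) = (0,2) ∈ E(G2) ✓
All 25 edges of G1 map to edges of G2, and |E(G1)| = |E(G2)| = 25, so φ is a bijection on edges as well as vertices. Hence G1 ≅ G2.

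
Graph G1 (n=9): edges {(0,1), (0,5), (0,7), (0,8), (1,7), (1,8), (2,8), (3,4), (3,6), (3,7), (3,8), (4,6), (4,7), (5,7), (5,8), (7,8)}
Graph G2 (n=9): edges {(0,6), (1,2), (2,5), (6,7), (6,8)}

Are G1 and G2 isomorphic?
No, not isomorphic

The graphs are NOT isomorphic.

Connected components of G1: 1 component(s) with vertex sets [[0, 1, 2, 3, 4, 5, 6, 7, 8]], sizes [9].
Connected components of G2: 4 component(s) with vertex sets [[3], [4], [1, 2, 5], [0, 6, 7, 8]], sizes [1, 1, 3, 4].
The number of connected components (and the multiset of component sizes) is an isomorphism invariant — an isomorphism maps each component of G1 bijectively onto a component of G2. Since G1 has 1 component(s) and G2 has 4, they cannot be isomorphic.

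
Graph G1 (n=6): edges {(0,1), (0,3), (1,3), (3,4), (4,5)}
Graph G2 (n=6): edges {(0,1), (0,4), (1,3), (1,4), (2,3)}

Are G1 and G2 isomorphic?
Yes, isomorphic

The graphs are isomorphic.
One valid mapping φ: V(G1) → V(G2): 0→4, 1→0, 2→5, 3→1, 4→3, 5→2

Verify φ preserves adjacency — for each edge of G1, its image is an edge of G2:
  (0,1) → (φ(0),φ(1)) = (0,4) ∈ E(G2) ✓
  (0,3) → (φ(0),φ(3)) = (1,4) ∈ E(G2) ✓
  (1,3) → (φ(1),φ(3)) = (0,1) ∈ E(G2) ✓
  (3,4) → (φ(3),φ(4)) = (1,3) ∈ E(G2) ✓
  (4,5) → (φ(4),φ(5)) = (2,3) ∈ E(G2) ✓
All 5 edges of G1 map to edges of G2, and |E(G1)| = |E(G2)| = 5, so φ is a bijection on edges as well as vertices. Hence G1 ≅ G2.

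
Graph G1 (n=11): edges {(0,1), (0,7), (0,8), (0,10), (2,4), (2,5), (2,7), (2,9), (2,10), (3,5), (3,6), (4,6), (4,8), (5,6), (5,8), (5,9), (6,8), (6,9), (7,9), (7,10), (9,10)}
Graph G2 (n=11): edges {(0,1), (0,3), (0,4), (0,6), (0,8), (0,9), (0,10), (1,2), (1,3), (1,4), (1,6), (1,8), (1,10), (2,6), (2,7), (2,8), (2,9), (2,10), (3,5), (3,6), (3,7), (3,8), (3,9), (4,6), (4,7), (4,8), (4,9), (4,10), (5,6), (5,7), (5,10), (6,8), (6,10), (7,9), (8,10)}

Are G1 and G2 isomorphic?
No, not isomorphic

The graphs are NOT isomorphic.

Degrees in G1: deg(0)=4, deg(1)=1, deg(2)=5, deg(3)=2, deg(4)=3, deg(5)=5, deg(6)=5, deg(7)=4, deg(8)=4, deg(9)=5, deg(10)=4.
Sorted degree sequence of G1: [5, 5, 5, 5, 4, 4, 4, 4, 3, 2, 1].
Degrees in G2: deg(0)=7, deg(1)=7, deg(2)=6, deg(3)=7, deg(4)=7, deg(5)=4, deg(6)=8, deg(7)=5, deg(8)=7, deg(9)=5, deg(10)=7.
Sorted degree sequence of G2: [8, 7, 7, 7, 7, 7, 7, 6, 5, 5, 4].
The (sorted) degree sequence is an isomorphism invariant, so since G1 and G2 have different degree sequences they cannot be isomorphic.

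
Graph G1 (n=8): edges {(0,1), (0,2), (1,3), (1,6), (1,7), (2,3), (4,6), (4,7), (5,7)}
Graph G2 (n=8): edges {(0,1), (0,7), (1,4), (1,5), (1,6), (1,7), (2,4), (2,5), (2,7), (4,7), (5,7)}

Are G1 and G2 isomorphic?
No, not isomorphic

The graphs are NOT isomorphic.

Counting triangles (3-cliques): G1 has 0, G2 has 5.
Triangle count is an isomorphism invariant, so differing triangle counts rule out isomorphism.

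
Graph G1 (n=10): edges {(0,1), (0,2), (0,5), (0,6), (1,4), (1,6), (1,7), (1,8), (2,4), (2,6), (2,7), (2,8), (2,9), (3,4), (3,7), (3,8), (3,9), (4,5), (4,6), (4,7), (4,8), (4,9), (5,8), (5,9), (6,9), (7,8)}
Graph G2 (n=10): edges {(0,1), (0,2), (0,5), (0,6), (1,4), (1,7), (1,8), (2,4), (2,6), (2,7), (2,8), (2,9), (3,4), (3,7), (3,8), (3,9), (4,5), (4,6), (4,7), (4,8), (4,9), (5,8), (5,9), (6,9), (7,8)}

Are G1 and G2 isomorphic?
No, not isomorphic

The graphs are NOT isomorphic.

Counting edges: G1 has 26 edge(s); G2 has 25 edge(s).
Edge count is an isomorphism invariant (a bijection on vertices induces a bijection on edges), so differing edge counts rule out isomorphism.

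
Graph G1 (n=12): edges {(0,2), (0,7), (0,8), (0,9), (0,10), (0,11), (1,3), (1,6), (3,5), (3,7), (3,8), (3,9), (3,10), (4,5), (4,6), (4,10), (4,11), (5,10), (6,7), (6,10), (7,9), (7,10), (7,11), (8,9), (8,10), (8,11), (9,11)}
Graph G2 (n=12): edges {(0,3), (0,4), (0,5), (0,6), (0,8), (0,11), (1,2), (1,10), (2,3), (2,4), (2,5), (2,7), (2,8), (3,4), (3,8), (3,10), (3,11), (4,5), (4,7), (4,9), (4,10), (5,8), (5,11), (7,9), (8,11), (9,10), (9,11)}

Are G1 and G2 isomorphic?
Yes, isomorphic

The graphs are isomorphic.
One valid mapping φ: V(G1) → V(G2): 0→0, 1→1, 2→6, 3→2, 4→9, 5→7, 6→10, 7→3, 8→5, 9→8, 10→4, 11→11

Verify φ preserves adjacency — for each edge of G1, its image is an edge of G2:
  (0,2) → (φ(0),φ(2)) = (0,6) ∈ E(G2) ✓
  (0,7) → (φ(0),φ(7)) = (0,3) ∈ E(G2) ✓
  (0,8) → (φ(0),φ(8)) = (0,5) ∈ E(G2) ✓
  (0,9) → (φ(0),φ(9)) = (0,8) ∈ E(G2) ✓
  (0,10) → (φ(0),φ(10)) = (0,4) ∈ E(G2) ✓
  (0,11) → (φ(0),φ(11)) = (0,11) ∈ E(G2) ✓
  (1,3) → (φ(1),φ(3)) = (1,2) ∈ E(G2) ✓
  (1,6) → (φ(1),φ(6)) = (1,10) ∈ E(G2) ✓
  (3,5) → (φ(3),φ(5)) = (2,7) ∈ E(G2) ✓
  (3,7) → (φ(3),φ(7)) = (2,3) ∈ E(G2) ✓
  (3,8) → (φ(3),φ(8)) = (2,5) ∈ E(G2) ✓
  (3,9) → (φ(3),φ(9)) = (2,8) ∈ E(G2) ✓
  (3,10) → (φ(3),φ(10)) = (2,4) ∈ E(G2) ✓
  (4,5) → (φ(4),φ(5)) = (7,9) ∈ E(G2) ✓
  (4,6) → (φ(4),φ(6)) = (9,10) ∈ E(G2) ✓
  (4,10) → (φ(4),φ(10)) = (4,9) ∈ E(G2) ✓
  (4,11) → (φ(4),φ(11)) = (9,11) ∈ E(G2) ✓
  (5,10) → (φ(5),φ(10)) = (4,7) ∈ E(G2) ✓
  (6,7) → (φ(6),φ(7)) = (3,10) ∈ E(G2) ✓
  (6,10) → (φ(6),φ(10)) = (4,10) ∈ E(G2) ✓
  (7,9) → (φ(7),φ(9)) = (3,8) ∈ E(G2) ✓
  (7,10) → (φ(7),φ(10)) = (3,4) ∈ E(G2) ✓
  (7,11) → (φ(7),φ(11)) = (3,11) ∈ E(G2) ✓
  (8,9) → (φ(8),φ(9)) = (5,8) ∈ E(G2) ✓
  (8,10) → (φ(8),φ(10)) = (4,5) ∈ E(G2) ✓
  (8,11) → (φ(8),φ(11)) = (5,11) ∈ E(G2) ✓
  (9,11) → (φ(9),φ(11)) = (8,11) ∈ E(G2) ✓
All 27 edges of G1 map to edges of G2, and |E(G1)| = |E(G2)| = 27, so φ is a bijection on edges as well as vertices. Hence G1 ≅ G2.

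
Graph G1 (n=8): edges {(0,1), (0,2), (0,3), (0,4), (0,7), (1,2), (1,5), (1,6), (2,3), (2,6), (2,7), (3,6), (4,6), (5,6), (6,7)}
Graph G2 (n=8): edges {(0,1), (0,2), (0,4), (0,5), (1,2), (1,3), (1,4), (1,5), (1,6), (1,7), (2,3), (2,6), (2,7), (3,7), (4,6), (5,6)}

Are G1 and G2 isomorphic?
No, not isomorphic

The graphs are NOT isomorphic.

Degrees in G1: deg(0)=5, deg(1)=4, deg(2)=5, deg(3)=3, deg(4)=2, deg(5)=2, deg(6)=6, deg(7)=3.
Sorted degree sequence of G1: [6, 5, 5, 4, 3, 3, 2, 2].
Degrees in G2: deg(0)=4, deg(1)=7, deg(2)=5, deg(3)=3, deg(4)=3, deg(5)=3, deg(6)=4, deg(7)=3.
Sorted degree sequence of G2: [7, 5, 4, 4, 3, 3, 3, 3].
The (sorted) degree sequence is an isomorphism invariant, so since G1 and G2 have different degree sequences they cannot be isomorphic.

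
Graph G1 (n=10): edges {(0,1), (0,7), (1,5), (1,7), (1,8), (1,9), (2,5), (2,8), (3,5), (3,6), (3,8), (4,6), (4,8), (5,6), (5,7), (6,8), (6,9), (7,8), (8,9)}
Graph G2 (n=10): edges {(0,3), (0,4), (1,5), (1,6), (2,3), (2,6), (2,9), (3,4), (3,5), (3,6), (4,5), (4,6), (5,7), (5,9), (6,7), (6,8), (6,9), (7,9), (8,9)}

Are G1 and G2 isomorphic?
Yes, isomorphic

The graphs are isomorphic.
One valid mapping φ: V(G1) → V(G2): 0→0, 1→3, 2→1, 3→7, 4→8, 5→5, 6→9, 7→4, 8→6, 9→2

Verify φ preserves adjacency — for each edge of G1, its image is an edge of G2:
  (0,1) → (φ(0),φ(1)) = (0,3) ∈ E(G2) ✓
  (0,7) → (φ(0),φ(7)) = (0,4) ∈ E(G2) ✓
  (1,5) → (φ(1),φ(5)) = (3,5) ∈ E(G2) ✓
  (1,7) → (φ(1),φ(7)) = (3,4) ∈ E(G2) ✓
  (1,8) → (φ(1),φ(8)) = (3,6) ∈ E(G2) ✓
  (1,9) → (φ(1),φ(9)) = (2,3) ∈ E(G2) ✓
  (2,5) → (φ(2),φ(5)) = (1,5) ∈ E(G2) ✓
  (2,8) → (φ(2),φ(8)) = (1,6) ∈ E(G2) ✓
  (3,5) → (φ(3),φ(5)) = (5,7) ∈ E(G2) ✓
  (3,6) → (φ(3),φ(6)) = (7,9) ∈ E(G2) ✓
  (3,8) → (φ(3),φ(8)) = (6,7) ∈ E(G2) ✓
  (4,6) → (φ(4),φ(6)) = (8,9) ∈ E(G2) ✓
  (4,8) → (φ(4),φ(8)) = (6,8) ∈ E(G2) ✓
  (5,6) → (φ(5),φ(6)) = (5,9) ∈ E(G2) ✓
  (5,7) → (φ(5),φ(7)) = (4,5) ∈ E(G2) ✓
  (6,8) → (φ(6),φ(8)) = (6,9) ∈ E(G2) ✓
  (6,9) → (φ(6),φ(9)) = (2,9) ∈ E(G2) ✓
  (7,8) → (φ(7),φ(8)) = (4,6) ∈ E(G2) ✓
  (8,9) → (φ(8),φ(9)) = (2,6) ∈ E(G2) ✓
All 19 edges of G1 map to edges of G2, and |E(G1)| = |E(G2)| = 19, so φ is a bijection on edges as well as vertices. Hence G1 ≅ G2.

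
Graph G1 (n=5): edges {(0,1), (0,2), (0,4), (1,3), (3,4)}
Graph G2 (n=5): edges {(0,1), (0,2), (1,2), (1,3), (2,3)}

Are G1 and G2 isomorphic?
No, not isomorphic

The graphs are NOT isomorphic.

Counting triangles (3-cliques): G1 has 0, G2 has 2.
Triangle count is an isomorphism invariant, so differing triangle counts rule out isomorphism.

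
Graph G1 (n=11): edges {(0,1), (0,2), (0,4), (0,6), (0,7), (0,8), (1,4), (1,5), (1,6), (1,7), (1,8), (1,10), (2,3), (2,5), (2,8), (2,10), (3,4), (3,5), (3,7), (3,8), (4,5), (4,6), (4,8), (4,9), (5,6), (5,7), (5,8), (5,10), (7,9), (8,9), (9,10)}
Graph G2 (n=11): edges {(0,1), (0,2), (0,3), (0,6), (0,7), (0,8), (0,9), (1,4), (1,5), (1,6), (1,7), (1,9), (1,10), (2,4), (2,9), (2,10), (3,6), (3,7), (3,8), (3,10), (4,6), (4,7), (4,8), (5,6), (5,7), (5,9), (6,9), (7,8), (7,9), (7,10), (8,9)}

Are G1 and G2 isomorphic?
Yes, isomorphic

The graphs are isomorphic.
One valid mapping φ: V(G1) → V(G2): 0→6, 1→1, 2→3, 3→8, 4→9, 5→7, 6→5, 7→4, 8→0, 9→2, 10→10

Verify φ preserves adjacency — for each edge of G1, its image is an edge of G2:
  (0,1) → (φ(0),φ(1)) = (1,6) ∈ E(G2) ✓
  (0,2) → (φ(0),φ(2)) = (3,6) ∈ E(G2) ✓
  (0,4) → (φ(0),φ(4)) = (6,9) ∈ E(G2) ✓
  (0,6) → (φ(0),φ(6)) = (5,6) ∈ E(G2) ✓
  (0,7) → (φ(0),φ(7)) = (4,6) ∈ E(G2) ✓
  (0,8) → (φ(0),φ(8)) = (0,6) ∈ E(G2) ✓
  (1,4) → (φ(1),φ(4)) = (1,9) ∈ E(G2) ✓
  (1,5) → (φ(1),φ(5)) = (1,7) ∈ E(G2) ✓
  (1,6) → (φ(1),φ(6)) = (1,5) ∈ E(G2) ✓
  (1,7) → (φ(1),φ(7)) = (1,4) ∈ E(G2) ✓
  (1,8) → (φ(1),φ(8)) = (0,1) ∈ E(G2) ✓
  (1,10) → (φ(1),φ(10)) = (1,10) ∈ E(G2) ✓
  (2,3) → (φ(2),φ(3)) = (3,8) ∈ E(G2) ✓
  (2,5) → (φ(2),φ(5)) = (3,7) ∈ E(G2) ✓
  (2,8) → (φ(2),φ(8)) = (0,3) ∈ E(G2) ✓
  (2,10) → (φ(2),φ(10)) = (3,10) ∈ E(G2) ✓
  (3,4) → (φ(3),φ(4)) = (8,9) ∈ E(G2) ✓
  (3,5) → (φ(3),φ(5)) = (7,8) ∈ E(G2) ✓
  (3,7) → (φ(3),φ(7)) = (4,8) ∈ E(G2) ✓
  (3,8) → (φ(3),φ(8)) = (0,8) ∈ E(G2) ✓
  (4,5) → (φ(4),φ(5)) = (7,9) ∈ E(G2) ✓
  (4,6) → (φ(4),φ(6)) = (5,9) ∈ E(G2) ✓
  (4,8) → (φ(4),φ(8)) = (0,9) ∈ E(G2) ✓
  (4,9) → (φ(4),φ(9)) = (2,9) ∈ E(G2) ✓
  (5,6) → (φ(5),φ(6)) = (5,7) ∈ E(G2) ✓
  (5,7) → (φ(5),φ(7)) = (4,7) ∈ E(G2) ✓
  (5,8) → (φ(5),φ(8)) = (0,7) ∈ E(G2) ✓
  (5,10) → (φ(5),φ(10)) = (7,10) ∈ E(G2) ✓
  (7,9) → (φ(7),φ(9)) = (2,4) ∈ E(G2) ✓
  (8,9) → (φ(8),φ(9)) = (0,2) ∈ E(G2) ✓
  (9,10) → (φ(9),φ(10)) = (2,10) ∈ E(G2) ✓
All 31 edges of G1 map to edges of G2, and |E(G1)| = |E(G2)| = 31, so φ is a bijection on edges as well as vertices. Hence G1 ≅ G2.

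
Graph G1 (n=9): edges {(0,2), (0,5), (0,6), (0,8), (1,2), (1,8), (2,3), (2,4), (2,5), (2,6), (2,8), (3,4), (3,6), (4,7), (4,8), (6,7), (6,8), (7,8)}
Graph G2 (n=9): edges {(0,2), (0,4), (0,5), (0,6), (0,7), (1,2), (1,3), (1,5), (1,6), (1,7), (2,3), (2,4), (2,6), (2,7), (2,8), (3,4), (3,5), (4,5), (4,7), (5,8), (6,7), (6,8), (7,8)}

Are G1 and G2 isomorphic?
No, not isomorphic

The graphs are NOT isomorphic.

Counting triangles (3-cliques): G1 has 11, G2 has 18.
Triangle count is an isomorphism invariant, so differing triangle counts rule out isomorphism.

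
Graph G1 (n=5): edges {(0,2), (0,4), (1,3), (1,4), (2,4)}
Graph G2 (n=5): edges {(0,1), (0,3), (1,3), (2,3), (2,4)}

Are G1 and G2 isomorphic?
Yes, isomorphic

The graphs are isomorphic.
One valid mapping φ: V(G1) → V(G2): 0→1, 1→2, 2→0, 3→4, 4→3

Verify φ preserves adjacency — for each edge of G1, its image is an edge of G2:
  (0,2) → (φ(0),φ(2)) = (0,1) ∈ E(G2) ✓
  (0,4) → (φ(0),φ(4)) = (1,3) ∈ E(G2) ✓
  (1,3) → (φ(1),φ(3)) = (2,4) ∈ E(G2) ✓
  (1,4) → (φ(1),φ(4)) = (2,3) ∈ E(G2) ✓
  (2,4) → (φ(2),φ(4)) = (0,3) ∈ E(G2) ✓
All 5 edges of G1 map to edges of G2, and |E(G1)| = |E(G2)| = 5, so φ is a bijection on edges as well as vertices. Hence G1 ≅ G2.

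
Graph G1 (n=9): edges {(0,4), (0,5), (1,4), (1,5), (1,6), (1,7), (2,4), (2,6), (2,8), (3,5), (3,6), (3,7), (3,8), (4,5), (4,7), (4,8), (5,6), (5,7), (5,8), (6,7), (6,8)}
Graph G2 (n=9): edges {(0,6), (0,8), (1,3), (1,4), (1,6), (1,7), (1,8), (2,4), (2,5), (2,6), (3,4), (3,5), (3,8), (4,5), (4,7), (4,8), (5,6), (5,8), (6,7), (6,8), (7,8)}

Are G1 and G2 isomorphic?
Yes, isomorphic

The graphs are isomorphic.
One valid mapping φ: V(G1) → V(G2): 0→0, 1→7, 2→2, 3→3, 4→6, 5→8, 6→4, 7→1, 8→5

Verify φ preserves adjacency — for each edge of G1, its image is an edge of G2:
  (0,4) → (φ(0),φ(4)) = (0,6) ∈ E(G2) ✓
  (0,5) → (φ(0),φ(5)) = (0,8) ∈ E(G2) ✓
  (1,4) → (φ(1),φ(4)) = (6,7) ∈ E(G2) ✓
  (1,5) → (φ(1),φ(5)) = (7,8) ∈ E(G2) ✓
  (1,6) → (φ(1),φ(6)) = (4,7) ∈ E(G2) ✓
  (1,7) → (φ(1),φ(7)) = (1,7) ∈ E(G2) ✓
  (2,4) → (φ(2),φ(4)) = (2,6) ∈ E(G2) ✓
  (2,6) → (φ(2),φ(6)) = (2,4) ∈ E(G2) ✓
  (2,8) → (φ(2),φ(8)) = (2,5) ∈ E(G2) ✓
  (3,5) → (φ(3),φ(5)) = (3,8) ∈ E(G2) ✓
  (3,6) → (φ(3),φ(6)) = (3,4) ∈ E(G2) ✓
  (3,7) → (φ(3),φ(7)) = (1,3) ∈ E(G2) ✓
  (3,8) → (φ(3),φ(8)) = (3,5) ∈ E(G2) ✓
  (4,5) → (φ(4),φ(5)) = (6,8) ∈ E(G2) ✓
  (4,7) → (φ(4),φ(7)) = (1,6) ∈ E(G2) ✓
  (4,8) → (φ(4),φ(8)) = (5,6) ∈ E(G2) ✓
  (5,6) → (φ(5),φ(6)) = (4,8) ∈ E(G2) ✓
  (5,7) → (φ(5),φ(7)) = (1,8) ∈ E(G2) ✓
  (5,8) → (φ(5),φ(8)) = (5,8) ∈ E(G2) ✓
  (6,7) → (φ(6),φ(7)) = (1,4) ∈ E(G2) ✓
  (6,8) → (φ(6),φ(8)) = (4,5) ∈ E(G2) ✓
All 21 edges of G1 map to edges of G2, and |E(G1)| = |E(G2)| = 21, so φ is a bijection on edges as well as vertices. Hence G1 ≅ G2.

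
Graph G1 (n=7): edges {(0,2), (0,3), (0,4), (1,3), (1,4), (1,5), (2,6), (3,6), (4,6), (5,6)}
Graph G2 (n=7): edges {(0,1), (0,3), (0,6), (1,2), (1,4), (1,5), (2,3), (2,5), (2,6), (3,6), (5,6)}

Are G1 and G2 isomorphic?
No, not isomorphic

The graphs are NOT isomorphic.

Counting triangles (3-cliques): G1 has 0, G2 has 4.
Triangle count is an isomorphism invariant, so differing triangle counts rule out isomorphism.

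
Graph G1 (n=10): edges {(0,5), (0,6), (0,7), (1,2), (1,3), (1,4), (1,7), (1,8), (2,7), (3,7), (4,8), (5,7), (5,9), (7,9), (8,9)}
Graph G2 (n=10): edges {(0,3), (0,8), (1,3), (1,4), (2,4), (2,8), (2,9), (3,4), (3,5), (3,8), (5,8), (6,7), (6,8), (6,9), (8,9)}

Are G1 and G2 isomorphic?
Yes, isomorphic

The graphs are isomorphic.
One valid mapping φ: V(G1) → V(G2): 0→6, 1→3, 2→5, 3→0, 4→1, 5→9, 6→7, 7→8, 8→4, 9→2

Verify φ preserves adjacency — for each edge of G1, its image is an edge of G2:
  (0,5) → (φ(0),φ(5)) = (6,9) ∈ E(G2) ✓
  (0,6) → (φ(0),φ(6)) = (6,7) ∈ E(G2) ✓
  (0,7) → (φ(0),φ(7)) = (6,8) ∈ E(G2) ✓
  (1,2) → (φ(1),φ(2)) = (3,5) ∈ E(G2) ✓
  (1,3) → (φ(1),φ(3)) = (0,3) ∈ E(G2) ✓
  (1,4) → (φ(1),φ(4)) = (1,3) ∈ E(G2) ✓
  (1,7) → (φ(1),φ(7)) = (3,8) ∈ E(G2) ✓
  (1,8) → (φ(1),φ(8)) = (3,4) ∈ E(G2) ✓
  (2,7) → (φ(2),φ(7)) = (5,8) ∈ E(G2) ✓
  (3,7) → (φ(3),φ(7)) = (0,8) ∈ E(G2) ✓
  (4,8) → (φ(4),φ(8)) = (1,4) ∈ E(G2) ✓
  (5,7) → (φ(5),φ(7)) = (8,9) ∈ E(G2) ✓
  (5,9) → (φ(5),φ(9)) = (2,9) ∈ E(G2) ✓
  (7,9) → (φ(7),φ(9)) = (2,8) ∈ E(G2) ✓
  (8,9) → (φ(8),φ(9)) = (2,4) ∈ E(G2) ✓
All 15 edges of G1 map to edges of G2, and |E(G1)| = |E(G2)| = 15, so φ is a bijection on edges as well as vertices. Hence G1 ≅ G2.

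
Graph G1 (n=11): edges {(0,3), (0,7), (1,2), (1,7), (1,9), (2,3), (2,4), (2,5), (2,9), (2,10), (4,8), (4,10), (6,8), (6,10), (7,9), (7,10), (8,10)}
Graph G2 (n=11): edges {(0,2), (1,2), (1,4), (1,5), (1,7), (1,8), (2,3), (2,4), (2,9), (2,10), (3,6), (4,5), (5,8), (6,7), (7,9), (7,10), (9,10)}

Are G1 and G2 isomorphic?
Yes, isomorphic

The graphs are isomorphic.
One valid mapping φ: V(G1) → V(G2): 0→6, 1→9, 2→2, 3→3, 4→4, 5→0, 6→8, 7→7, 8→5, 9→10, 10→1

Verify φ preserves adjacency — for each edge of G1, its image is an edge of G2:
  (0,3) → (φ(0),φ(3)) = (3,6) ∈ E(G2) ✓
  (0,7) → (φ(0),φ(7)) = (6,7) ∈ E(G2) ✓
  (1,2) → (φ(1),φ(2)) = (2,9) ∈ E(G2) ✓
  (1,7) → (φ(1),φ(7)) = (7,9) ∈ E(G2) ✓
  (1,9) → (φ(1),φ(9)) = (9,10) ∈ E(G2) ✓
  (2,3) → (φ(2),φ(3)) = (2,3) ∈ E(G2) ✓
  (2,4) → (φ(2),φ(4)) = (2,4) ∈ E(G2) ✓
  (2,5) → (φ(2),φ(5)) = (0,2) ∈ E(G2) ✓
  (2,9) → (φ(2),φ(9)) = (2,10) ∈ E(G2) ✓
  (2,10) → (φ(2),φ(10)) = (1,2) ∈ E(G2) ✓
  (4,8) → (φ(4),φ(8)) = (4,5) ∈ E(G2) ✓
  (4,10) → (φ(4),φ(10)) = (1,4) ∈ E(G2) ✓
  (6,8) → (φ(6),φ(8)) = (5,8) ∈ E(G2) ✓
  (6,10) → (φ(6),φ(10)) = (1,8) ∈ E(G2) ✓
  (7,9) → (φ(7),φ(9)) = (7,10) ∈ E(G2) ✓
  (7,10) → (φ(7),φ(10)) = (1,7) ∈ E(G2) ✓
  (8,10) → (φ(8),φ(10)) = (1,5) ∈ E(G2) ✓
All 17 edges of G1 map to edges of G2, and |E(G1)| = |E(G2)| = 17, so φ is a bijection on edges as well as vertices. Hence G1 ≅ G2.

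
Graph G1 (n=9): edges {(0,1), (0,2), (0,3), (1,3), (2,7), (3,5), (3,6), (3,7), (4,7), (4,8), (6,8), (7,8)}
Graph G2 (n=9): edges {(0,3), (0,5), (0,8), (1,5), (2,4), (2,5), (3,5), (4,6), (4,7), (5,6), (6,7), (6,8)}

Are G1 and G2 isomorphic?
Yes, isomorphic

The graphs are isomorphic.
One valid mapping φ: V(G1) → V(G2): 0→0, 1→3, 2→8, 3→5, 4→7, 5→1, 6→2, 7→6, 8→4

Verify φ preserves adjacency — for each edge of G1, its image is an edge of G2:
  (0,1) → (φ(0),φ(1)) = (0,3) ∈ E(G2) ✓
  (0,2) → (φ(0),φ(2)) = (0,8) ∈ E(G2) ✓
  (0,3) → (φ(0),φ(3)) = (0,5) ∈ E(G2) ✓
  (1,3) → (φ(1),φ(3)) = (3,5) ∈ E(G2) ✓
  (2,7) → (φ(2),φ(7)) = (6,8) ∈ E(G2) ✓
  (3,5) → (φ(3),φ(5)) = (1,5) ∈ E(G2) ✓
  (3,6) → (φ(3),φ(6)) = (2,5) ∈ E(G2) ✓
  (3,7) → (φ(3),φ(7)) = (5,6) ∈ E(G2) ✓
  (4,7) → (φ(4),φ(7)) = (6,7) ∈ E(G2) ✓
  (4,8) → (φ(4),φ(8)) = (4,7) ∈ E(G2) ✓
  (6,8) → (φ(6),φ(8)) = (2,4) ∈ E(G2) ✓
  (7,8) → (φ(7),φ(8)) = (4,6) ∈ E(G2) ✓
All 12 edges of G1 map to edges of G2, and |E(G1)| = |E(G2)| = 12, so φ is a bijection on edges as well as vertices. Hence G1 ≅ G2.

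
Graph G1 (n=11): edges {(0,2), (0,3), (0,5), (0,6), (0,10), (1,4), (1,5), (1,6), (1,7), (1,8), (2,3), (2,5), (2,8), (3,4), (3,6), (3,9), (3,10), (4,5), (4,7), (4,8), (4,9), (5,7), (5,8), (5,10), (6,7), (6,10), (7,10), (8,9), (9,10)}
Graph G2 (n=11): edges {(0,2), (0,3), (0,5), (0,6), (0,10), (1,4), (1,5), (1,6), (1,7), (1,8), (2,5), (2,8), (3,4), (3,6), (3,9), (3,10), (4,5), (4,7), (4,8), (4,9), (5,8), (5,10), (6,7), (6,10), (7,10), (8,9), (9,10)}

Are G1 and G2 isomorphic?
No, not isomorphic

The graphs are NOT isomorphic.

Counting edges: G1 has 29 edge(s); G2 has 27 edge(s).
Edge count is an isomorphism invariant (a bijection on vertices induces a bijection on edges), so differing edge counts rule out isomorphism.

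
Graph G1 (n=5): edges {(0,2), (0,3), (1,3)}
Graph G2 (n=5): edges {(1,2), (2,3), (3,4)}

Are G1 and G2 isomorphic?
Yes, isomorphic

The graphs are isomorphic.
One valid mapping φ: V(G1) → V(G2): 0→2, 1→4, 2→1, 3→3, 4→0

Verify φ preserves adjacency — for each edge of G1, its image is an edge of G2:
  (0,2) → (φ(0),φ(2)) = (1,2) ∈ E(G2) ✓
  (0,3) → (φ(0),φ(3)) = (2,3) ∈ E(G2) ✓
  (1,3) → (φ(1),φ(3)) = (3,4) ∈ E(G2) ✓
All 3 edges of G1 map to edges of G2, and |E(G1)| = |E(G2)| = 3, so φ is a bijection on edges as well as vertices. Hence G1 ≅ G2.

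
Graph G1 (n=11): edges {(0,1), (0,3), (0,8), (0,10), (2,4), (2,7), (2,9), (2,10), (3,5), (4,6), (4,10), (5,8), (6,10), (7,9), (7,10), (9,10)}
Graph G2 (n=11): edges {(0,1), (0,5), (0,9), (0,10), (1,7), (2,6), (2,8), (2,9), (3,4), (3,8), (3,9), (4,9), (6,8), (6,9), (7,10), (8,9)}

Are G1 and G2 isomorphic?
Yes, isomorphic

The graphs are isomorphic.
One valid mapping φ: V(G1) → V(G2): 0→0, 1→5, 2→8, 3→1, 4→3, 5→7, 6→4, 7→2, 8→10, 9→6, 10→9

Verify φ preserves adjacency — for each edge of G1, its image is an edge of G2:
  (0,1) → (φ(0),φ(1)) = (0,5) ∈ E(G2) ✓
  (0,3) → (φ(0),φ(3)) = (0,1) ∈ E(G2) ✓
  (0,8) → (φ(0),φ(8)) = (0,10) ∈ E(G2) ✓
  (0,10) → (φ(0),φ(10)) = (0,9) ∈ E(G2) ✓
  (2,4) → (φ(2),φ(4)) = (3,8) ∈ E(G2) ✓
  (2,7) → (φ(2),φ(7)) = (2,8) ∈ E(G2) ✓
  (2,9) → (φ(2),φ(9)) = (6,8) ∈ E(G2) ✓
  (2,10) → (φ(2),φ(10)) = (8,9) ∈ E(G2) ✓
  (3,5) → (φ(3),φ(5)) = (1,7) ∈ E(G2) ✓
  (4,6) → (φ(4),φ(6)) = (3,4) ∈ E(G2) ✓
  (4,10) → (φ(4),φ(10)) = (3,9) ∈ E(G2) ✓
  (5,8) → (φ(5),φ(8)) = (7,10) ∈ E(G2) ✓
  (6,10) → (φ(6),φ(10)) = (4,9) ∈ E(G2) ✓
  (7,9) → (φ(7),φ(9)) = (2,6) ∈ E(G2) ✓
  (7,10) → (φ(7),φ(10)) = (2,9) ∈ E(G2) ✓
  (9,10) → (φ(9),φ(10)) = (6,9) ∈ E(G2) ✓
All 16 edges of G1 map to edges of G2, and |E(G1)| = |E(G2)| = 16, so φ is a bijection on edges as well as vertices. Hence G1 ≅ G2.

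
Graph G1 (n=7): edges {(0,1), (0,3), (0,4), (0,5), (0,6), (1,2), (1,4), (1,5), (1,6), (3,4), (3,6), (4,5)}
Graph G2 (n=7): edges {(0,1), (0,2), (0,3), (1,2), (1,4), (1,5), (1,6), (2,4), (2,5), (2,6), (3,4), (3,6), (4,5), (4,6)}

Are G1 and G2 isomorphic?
No, not isomorphic

The graphs are NOT isomorphic.

Counting triangles (3-cliques): G1 has 7, G2 has 9.
Triangle count is an isomorphism invariant, so differing triangle counts rule out isomorphism.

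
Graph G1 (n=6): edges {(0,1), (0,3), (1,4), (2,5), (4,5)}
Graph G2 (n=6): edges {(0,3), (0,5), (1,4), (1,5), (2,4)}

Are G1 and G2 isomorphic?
Yes, isomorphic

The graphs are isomorphic.
One valid mapping φ: V(G1) → V(G2): 0→4, 1→1, 2→3, 3→2, 4→5, 5→0

Verify φ preserves adjacency — for each edge of G1, its image is an edge of G2:
  (0,1) → (φ(0),φ(1)) = (1,4) ∈ E(G2) ✓
  (0,3) → (φ(0),φ(3)) = (2,4) ∈ E(G2) ✓
  (1,4) → (φ(1),φ(4)) = (1,5) ∈ E(G2) ✓
  (2,5) → (φ(2),φ(5)) = (0,3) ∈ E(G2) ✓
  (4,5) → (φ(4),φ(5)) = (0,5) ∈ E(G2) ✓
All 5 edges of G1 map to edges of G2, and |E(G1)| = |E(G2)| = 5, so φ is a bijection on edges as well as vertices. Hence G1 ≅ G2.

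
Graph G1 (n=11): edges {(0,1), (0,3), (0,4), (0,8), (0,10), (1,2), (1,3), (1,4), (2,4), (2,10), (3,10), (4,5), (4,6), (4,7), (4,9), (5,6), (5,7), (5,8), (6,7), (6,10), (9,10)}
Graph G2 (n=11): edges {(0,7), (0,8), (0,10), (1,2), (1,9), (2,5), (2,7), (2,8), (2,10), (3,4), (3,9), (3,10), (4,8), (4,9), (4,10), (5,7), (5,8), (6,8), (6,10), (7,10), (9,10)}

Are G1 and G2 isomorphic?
Yes, isomorphic

The graphs are isomorphic.
One valid mapping φ: V(G1) → V(G2): 0→2, 1→7, 2→0, 3→5, 4→10, 5→9, 6→4, 7→3, 8→1, 9→6, 10→8

Verify φ preserves adjacency — for each edge of G1, its image is an edge of G2:
  (0,1) → (φ(0),φ(1)) = (2,7) ∈ E(G2) ✓
  (0,3) → (φ(0),φ(3)) = (2,5) ∈ E(G2) ✓
  (0,4) → (φ(0),φ(4)) = (2,10) ∈ E(G2) ✓
  (0,8) → (φ(0),φ(8)) = (1,2) ∈ E(G2) ✓
  (0,10) → (φ(0),φ(10)) = (2,8) ∈ E(G2) ✓
  (1,2) → (φ(1),φ(2)) = (0,7) ∈ E(G2) ✓
  (1,3) → (φ(1),φ(3)) = (5,7) ∈ E(G2) ✓
  (1,4) → (φ(1),φ(4)) = (7,10) ∈ E(G2) ✓
  (2,4) → (φ(2),φ(4)) = (0,10) ∈ E(G2) ✓
  (2,10) → (φ(2),φ(10)) = (0,8) ∈ E(G2) ✓
  (3,10) → (φ(3),φ(10)) = (5,8) ∈ E(G2) ✓
  (4,5) → (φ(4),φ(5)) = (9,10) ∈ E(G2) ✓
  (4,6) → (φ(4),φ(6)) = (4,10) ∈ E(G2) ✓
  (4,7) → (φ(4),φ(7)) = (3,10) ∈ E(G2) ✓
  (4,9) → (φ(4),φ(9)) = (6,10) ∈ E(G2) ✓
  (5,6) → (φ(5),φ(6)) = (4,9) ∈ E(G2) ✓
  (5,7) → (φ(5),φ(7)) = (3,9) ∈ E(G2) ✓
  (5,8) → (φ(5),φ(8)) = (1,9) ∈ E(G2) ✓
  (6,7) → (φ(6),φ(7)) = (3,4) ∈ E(G2) ✓
  (6,10) → (φ(6),φ(10)) = (4,8) ∈ E(G2) ✓
  (9,10) → (φ(9),φ(10)) = (6,8) ∈ E(G2) ✓
All 21 edges of G1 map to edges of G2, and |E(G1)| = |E(G2)| = 21, so φ is a bijection on edges as well as vertices. Hence G1 ≅ G2.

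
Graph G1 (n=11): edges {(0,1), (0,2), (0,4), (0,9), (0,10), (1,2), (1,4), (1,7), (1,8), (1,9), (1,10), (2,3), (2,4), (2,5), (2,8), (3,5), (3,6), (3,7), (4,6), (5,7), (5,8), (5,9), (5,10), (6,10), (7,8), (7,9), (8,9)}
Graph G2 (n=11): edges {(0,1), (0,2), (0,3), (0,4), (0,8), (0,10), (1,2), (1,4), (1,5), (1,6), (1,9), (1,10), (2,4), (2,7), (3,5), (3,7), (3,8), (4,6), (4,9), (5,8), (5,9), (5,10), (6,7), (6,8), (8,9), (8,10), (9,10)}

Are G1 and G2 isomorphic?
Yes, isomorphic

The graphs are isomorphic.
One valid mapping φ: V(G1) → V(G2): 0→4, 1→1, 2→0, 3→3, 4→2, 5→8, 6→7, 7→5, 8→10, 9→9, 10→6

Verify φ preserves adjacency — for each edge of G1, its image is an edge of G2:
  (0,1) → (φ(0),φ(1)) = (1,4) ∈ E(G2) ✓
  (0,2) → (φ(0),φ(2)) = (0,4) ∈ E(G2) ✓
  (0,4) → (φ(0),φ(4)) = (2,4) ∈ E(G2) ✓
  (0,9) → (φ(0),φ(9)) = (4,9) ∈ E(G2) ✓
  (0,10) → (φ(0),φ(10)) = (4,6) ∈ E(G2) ✓
  (1,2) → (φ(1),φ(2)) = (0,1) ∈ E(G2) ✓
  (1,4) → (φ(1),φ(4)) = (1,2) ∈ E(G2) ✓
  (1,7) → (φ(1),φ(7)) = (1,5) ∈ E(G2) ✓
  (1,8) → (φ(1),φ(8)) = (1,10) ∈ E(G2) ✓
  (1,9) → (φ(1),φ(9)) = (1,9) ∈ E(G2) ✓
  (1,10) → (φ(1),φ(10)) = (1,6) ∈ E(G2) ✓
  (2,3) → (φ(2),φ(3)) = (0,3) ∈ E(G2) ✓
  (2,4) → (φ(2),φ(4)) = (0,2) ∈ E(G2) ✓
  (2,5) → (φ(2),φ(5)) = (0,8) ∈ E(G2) ✓
  (2,8) → (φ(2),φ(8)) = (0,10) ∈ E(G2) ✓
  (3,5) → (φ(3),φ(5)) = (3,8) ∈ E(G2) ✓
  (3,6) → (φ(3),φ(6)) = (3,7) ∈ E(G2) ✓
  (3,7) → (φ(3),φ(7)) = (3,5) ∈ E(G2) ✓
  (4,6) → (φ(4),φ(6)) = (2,7) ∈ E(G2) ✓
  (5,7) → (φ(5),φ(7)) = (5,8) ∈ E(G2) ✓
  (5,8) → (φ(5),φ(8)) = (8,10) ∈ E(G2) ✓
  (5,9) → (φ(5),φ(9)) = (8,9) ∈ E(G2) ✓
  (5,10) → (φ(5),φ(10)) = (6,8) ∈ E(G2) ✓
  (6,10) → (φ(6),φ(10)) = (6,7) ∈ E(G2) ✓
  (7,8) → (φ(7),φ(8)) = (5,10) ∈ E(G2) ✓
  (7,9) → (φ(7),φ(9)) = (5,9) ∈ E(G2) ✓
  (8,9) → (φ(8),φ(9)) = (9,10) ∈ E(G2) ✓
All 27 edges of G1 map to edges of G2, and |E(G1)| = |E(G2)| = 27, so φ is a bijection on edges as well as vertices. Hence G1 ≅ G2.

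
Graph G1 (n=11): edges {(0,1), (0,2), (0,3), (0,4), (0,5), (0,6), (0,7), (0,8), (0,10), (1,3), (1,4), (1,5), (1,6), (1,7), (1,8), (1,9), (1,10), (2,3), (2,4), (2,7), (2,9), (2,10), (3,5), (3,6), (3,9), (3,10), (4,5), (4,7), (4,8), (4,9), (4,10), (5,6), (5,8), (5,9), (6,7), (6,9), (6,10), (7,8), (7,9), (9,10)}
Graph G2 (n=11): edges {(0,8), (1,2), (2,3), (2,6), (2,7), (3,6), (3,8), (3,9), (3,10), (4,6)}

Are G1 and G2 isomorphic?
No, not isomorphic

The graphs are NOT isomorphic.

Connected components of G1: 1 component(s) with vertex sets [[0, 1, 2, 3, 4, 5, 6, 7, 8, 9, 10]], sizes [11].
Connected components of G2: 2 component(s) with vertex sets [[5], [0, 1, 2, 3, 4, 6, 7, 8, 9, 10]], sizes [1, 10].
The number of connected components (and the multiset of component sizes) is an isomorphism invariant — an isomorphism maps each component of G1 bijectively onto a component of G2. Since G1 has 1 component(s) and G2 has 2, they cannot be isomorphic.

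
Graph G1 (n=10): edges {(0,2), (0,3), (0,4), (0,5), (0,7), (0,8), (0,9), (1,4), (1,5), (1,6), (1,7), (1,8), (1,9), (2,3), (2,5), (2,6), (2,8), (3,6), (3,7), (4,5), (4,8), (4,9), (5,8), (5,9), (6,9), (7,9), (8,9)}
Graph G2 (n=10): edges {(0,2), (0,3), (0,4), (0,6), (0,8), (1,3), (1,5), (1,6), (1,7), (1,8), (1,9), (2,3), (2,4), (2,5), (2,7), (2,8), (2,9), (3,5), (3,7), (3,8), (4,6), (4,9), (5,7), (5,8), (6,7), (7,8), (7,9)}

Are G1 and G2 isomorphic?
Yes, isomorphic

The graphs are isomorphic.
One valid mapping φ: V(G1) → V(G2): 0→2, 1→1, 2→0, 3→4, 4→5, 5→3, 6→6, 7→9, 8→8, 9→7

Verify φ preserves adjacency — for each edge of G1, its image is an edge of G2:
  (0,2) → (φ(0),φ(2)) = (0,2) ∈ E(G2) ✓
  (0,3) → (φ(0),φ(3)) = (2,4) ∈ E(G2) ✓
  (0,4) → (φ(0),φ(4)) = (2,5) ∈ E(G2) ✓
  (0,5) → (φ(0),φ(5)) = (2,3) ∈ E(G2) ✓
  (0,7) → (φ(0),φ(7)) = (2,9) ∈ E(G2) ✓
  (0,8) → (φ(0),φ(8)) = (2,8) ∈ E(G2) ✓
  (0,9) → (φ(0),φ(9)) = (2,7) ∈ E(G2) ✓
  (1,4) → (φ(1),φ(4)) = (1,5) ∈ E(G2) ✓
  (1,5) → (φ(1),φ(5)) = (1,3) ∈ E(G2) ✓
  (1,6) → (φ(1),φ(6)) = (1,6) ∈ E(G2) ✓
  (1,7) → (φ(1),φ(7)) = (1,9) ∈ E(G2) ✓
  (1,8) → (φ(1),φ(8)) = (1,8) ∈ E(G2) ✓
  (1,9) → (φ(1),φ(9)) = (1,7) ∈ E(G2) ✓
  (2,3) → (φ(2),φ(3)) = (0,4) ∈ E(G2) ✓
  (2,5) → (φ(2),φ(5)) = (0,3) ∈ E(G2) ✓
  (2,6) → (φ(2),φ(6)) = (0,6) ∈ E(G2) ✓
  (2,8) → (φ(2),φ(8)) = (0,8) ∈ E(G2) ✓
  (3,6) → (φ(3),φ(6)) = (4,6) ∈ E(G2) ✓
  (3,7) → (φ(3),φ(7)) = (4,9) ∈ E(G2) ✓
  (4,5) → (φ(4),φ(5)) = (3,5) ∈ E(G2) ✓
  (4,8) → (φ(4),φ(8)) = (5,8) ∈ E(G2) ✓
  (4,9) → (φ(4),φ(9)) = (5,7) ∈ E(G2) ✓
  (5,8) → (φ(5),φ(8)) = (3,8) ∈ E(G2) ✓
  (5,9) → (φ(5),φ(9)) = (3,7) ∈ E(G2) ✓
  (6,9) → (φ(6),φ(9)) = (6,7) ∈ E(G2) ✓
  (7,9) → (φ(7),φ(9)) = (7,9) ∈ E(G2) ✓
  (8,9) → (φ(8),φ(9)) = (7,8) ∈ E(G2) ✓
All 27 edges of G1 map to edges of G2, and |E(G1)| = |E(G2)| = 27, so φ is a bijection on edges as well as vertices. Hence G1 ≅ G2.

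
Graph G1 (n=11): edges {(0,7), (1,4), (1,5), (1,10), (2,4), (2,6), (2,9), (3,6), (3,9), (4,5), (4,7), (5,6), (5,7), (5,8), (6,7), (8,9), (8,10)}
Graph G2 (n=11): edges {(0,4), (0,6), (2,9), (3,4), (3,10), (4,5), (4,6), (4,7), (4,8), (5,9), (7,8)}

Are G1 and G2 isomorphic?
No, not isomorphic

The graphs are NOT isomorphic.

Connected components of G1: 1 component(s) with vertex sets [[0, 1, 2, 3, 4, 5, 6, 7, 8, 9, 10]], sizes [11].
Connected components of G2: 2 component(s) with vertex sets [[1], [0, 2, 3, 4, 5, 6, 7, 8, 9, 10]], sizes [1, 10].
The number of connected components (and the multiset of component sizes) is an isomorphism invariant — an isomorphism maps each component of G1 bijectively onto a component of G2. Since G1 has 1 component(s) and G2 has 2, they cannot be isomorphic.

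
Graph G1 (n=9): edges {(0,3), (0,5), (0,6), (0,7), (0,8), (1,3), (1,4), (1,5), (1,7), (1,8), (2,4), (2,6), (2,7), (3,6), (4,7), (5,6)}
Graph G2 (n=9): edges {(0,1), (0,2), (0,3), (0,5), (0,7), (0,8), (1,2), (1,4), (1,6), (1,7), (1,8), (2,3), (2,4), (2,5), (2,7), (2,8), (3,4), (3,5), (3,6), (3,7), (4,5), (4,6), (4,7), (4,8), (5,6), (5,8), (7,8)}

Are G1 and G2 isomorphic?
No, not isomorphic

The graphs are NOT isomorphic.

Degrees in G1: deg(0)=5, deg(1)=5, deg(2)=3, deg(3)=3, deg(4)=3, deg(5)=3, deg(6)=4, deg(7)=4, deg(8)=2.
Sorted degree sequence of G1: [5, 5, 4, 4, 3, 3, 3, 3, 2].
Degrees in G2: deg(0)=6, deg(1)=6, deg(2)=7, deg(3)=6, deg(4)=7, deg(5)=6, deg(6)=4, deg(7)=6, deg(8)=6.
Sorted degree sequence of G2: [7, 7, 6, 6, 6, 6, 6, 6, 4].
The (sorted) degree sequence is an isomorphism invariant, so since G1 and G2 have different degree sequences they cannot be isomorphic.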